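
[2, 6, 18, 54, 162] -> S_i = 2*3^i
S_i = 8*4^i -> [8, 32, 128, 512, 2048]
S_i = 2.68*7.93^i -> [2.68, 21.25, 168.53, 1336.46, 10598.09]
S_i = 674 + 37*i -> [674, 711, 748, 785, 822]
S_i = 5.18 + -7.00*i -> [5.18, -1.82, -8.82, -15.82, -22.82]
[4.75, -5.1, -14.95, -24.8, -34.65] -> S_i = 4.75 + -9.85*i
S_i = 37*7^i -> [37, 259, 1813, 12691, 88837]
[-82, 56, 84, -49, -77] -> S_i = Random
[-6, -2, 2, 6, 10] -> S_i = -6 + 4*i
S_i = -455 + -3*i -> [-455, -458, -461, -464, -467]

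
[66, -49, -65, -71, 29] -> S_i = Random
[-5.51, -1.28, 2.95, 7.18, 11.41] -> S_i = -5.51 + 4.23*i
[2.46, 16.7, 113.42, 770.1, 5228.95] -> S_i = 2.46*6.79^i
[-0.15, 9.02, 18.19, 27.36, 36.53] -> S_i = -0.15 + 9.17*i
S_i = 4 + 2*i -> [4, 6, 8, 10, 12]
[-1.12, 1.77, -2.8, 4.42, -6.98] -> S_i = -1.12*(-1.58)^i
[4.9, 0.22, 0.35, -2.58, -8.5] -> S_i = Random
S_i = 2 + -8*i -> [2, -6, -14, -22, -30]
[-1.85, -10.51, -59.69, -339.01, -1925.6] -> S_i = -1.85*5.68^i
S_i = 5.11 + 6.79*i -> [5.11, 11.9, 18.69, 25.48, 32.27]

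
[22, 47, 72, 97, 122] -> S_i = 22 + 25*i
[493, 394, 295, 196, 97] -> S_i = 493 + -99*i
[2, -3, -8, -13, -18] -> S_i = 2 + -5*i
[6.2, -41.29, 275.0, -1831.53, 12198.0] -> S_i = 6.20*(-6.66)^i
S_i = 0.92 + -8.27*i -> [0.92, -7.35, -15.62, -23.89, -32.16]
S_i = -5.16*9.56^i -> [-5.16, -49.33, -471.59, -4508.41, -43100.4]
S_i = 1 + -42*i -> [1, -41, -83, -125, -167]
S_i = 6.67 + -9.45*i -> [6.67, -2.78, -12.23, -21.68, -31.13]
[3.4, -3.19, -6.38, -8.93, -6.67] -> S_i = Random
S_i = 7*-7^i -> [7, -49, 343, -2401, 16807]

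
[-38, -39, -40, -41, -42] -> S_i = -38 + -1*i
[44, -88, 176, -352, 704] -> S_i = 44*-2^i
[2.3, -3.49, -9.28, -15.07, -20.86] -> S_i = 2.30 + -5.79*i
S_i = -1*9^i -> [-1, -9, -81, -729, -6561]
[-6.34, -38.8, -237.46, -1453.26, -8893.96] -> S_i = -6.34*6.12^i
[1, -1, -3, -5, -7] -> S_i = 1 + -2*i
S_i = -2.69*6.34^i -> [-2.69, -17.05, -108.13, -685.52, -4346.2]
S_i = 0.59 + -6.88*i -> [0.59, -6.29, -13.17, -20.05, -26.93]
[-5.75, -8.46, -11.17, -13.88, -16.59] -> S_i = -5.75 + -2.71*i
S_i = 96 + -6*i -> [96, 90, 84, 78, 72]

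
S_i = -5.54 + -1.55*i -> [-5.54, -7.09, -8.64, -10.19, -11.74]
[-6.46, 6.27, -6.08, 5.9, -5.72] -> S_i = -6.46*(-0.97)^i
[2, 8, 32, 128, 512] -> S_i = 2*4^i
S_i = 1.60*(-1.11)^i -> [1.6, -1.78, 1.97, -2.19, 2.43]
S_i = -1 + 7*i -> [-1, 6, 13, 20, 27]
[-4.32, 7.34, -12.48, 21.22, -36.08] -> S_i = -4.32*(-1.70)^i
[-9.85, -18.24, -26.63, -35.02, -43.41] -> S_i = -9.85 + -8.39*i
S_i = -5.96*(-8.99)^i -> [-5.96, 53.58, -481.69, 4330.37, -38930.06]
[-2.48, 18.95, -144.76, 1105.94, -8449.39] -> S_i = -2.48*(-7.64)^i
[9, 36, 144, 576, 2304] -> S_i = 9*4^i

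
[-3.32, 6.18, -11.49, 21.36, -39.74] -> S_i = -3.32*(-1.86)^i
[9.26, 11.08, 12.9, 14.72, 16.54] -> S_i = 9.26 + 1.82*i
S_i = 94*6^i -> [94, 564, 3384, 20304, 121824]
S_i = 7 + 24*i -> [7, 31, 55, 79, 103]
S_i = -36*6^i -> [-36, -216, -1296, -7776, -46656]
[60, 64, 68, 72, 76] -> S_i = 60 + 4*i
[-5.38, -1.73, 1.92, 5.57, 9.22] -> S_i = -5.38 + 3.65*i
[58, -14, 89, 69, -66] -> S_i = Random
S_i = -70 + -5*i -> [-70, -75, -80, -85, -90]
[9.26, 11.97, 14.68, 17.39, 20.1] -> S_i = 9.26 + 2.71*i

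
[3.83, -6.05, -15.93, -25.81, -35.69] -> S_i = 3.83 + -9.88*i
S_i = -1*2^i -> [-1, -2, -4, -8, -16]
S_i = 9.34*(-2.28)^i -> [9.34, -21.3, 48.55, -110.7, 252.4]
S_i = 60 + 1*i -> [60, 61, 62, 63, 64]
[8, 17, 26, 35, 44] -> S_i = 8 + 9*i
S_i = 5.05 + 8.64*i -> [5.05, 13.69, 22.33, 30.97, 39.61]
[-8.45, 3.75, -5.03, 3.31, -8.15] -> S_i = Random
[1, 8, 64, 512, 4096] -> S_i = 1*8^i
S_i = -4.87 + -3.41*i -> [-4.87, -8.28, -11.69, -15.1, -18.51]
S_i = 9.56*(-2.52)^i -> [9.56, -24.09, 60.71, -152.99, 385.53]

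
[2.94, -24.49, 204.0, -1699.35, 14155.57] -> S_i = 2.94*(-8.33)^i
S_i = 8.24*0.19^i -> [8.24, 1.57, 0.3, 0.06, 0.01]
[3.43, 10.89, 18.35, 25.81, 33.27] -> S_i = 3.43 + 7.46*i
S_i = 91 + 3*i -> [91, 94, 97, 100, 103]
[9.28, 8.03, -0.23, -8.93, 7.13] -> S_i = Random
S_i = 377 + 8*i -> [377, 385, 393, 401, 409]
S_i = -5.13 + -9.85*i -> [-5.13, -14.98, -24.83, -34.68, -44.53]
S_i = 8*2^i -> [8, 16, 32, 64, 128]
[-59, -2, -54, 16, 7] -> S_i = Random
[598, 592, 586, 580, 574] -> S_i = 598 + -6*i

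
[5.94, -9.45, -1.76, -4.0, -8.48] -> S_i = Random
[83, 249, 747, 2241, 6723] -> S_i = 83*3^i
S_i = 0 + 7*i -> [0, 7, 14, 21, 28]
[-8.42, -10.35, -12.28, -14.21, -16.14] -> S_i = -8.42 + -1.93*i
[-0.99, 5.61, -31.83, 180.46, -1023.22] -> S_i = -0.99*(-5.67)^i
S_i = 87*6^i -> [87, 522, 3132, 18792, 112752]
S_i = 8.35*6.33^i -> [8.35, 52.86, 334.58, 2117.86, 13406.06]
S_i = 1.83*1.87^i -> [1.83, 3.42, 6.4, 11.97, 22.38]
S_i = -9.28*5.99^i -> [-9.28, -55.59, -332.97, -1994.47, -11946.9]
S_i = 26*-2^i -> [26, -52, 104, -208, 416]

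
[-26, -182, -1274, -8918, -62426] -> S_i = -26*7^i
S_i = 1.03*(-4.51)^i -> [1.03, -4.65, 20.95, -94.49, 426.13]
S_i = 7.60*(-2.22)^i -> [7.6, -16.87, 37.46, -83.15, 184.6]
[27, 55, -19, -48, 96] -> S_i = Random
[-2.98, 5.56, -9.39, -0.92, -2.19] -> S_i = Random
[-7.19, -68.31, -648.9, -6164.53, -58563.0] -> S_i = -7.19*9.50^i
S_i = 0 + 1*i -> [0, 1, 2, 3, 4]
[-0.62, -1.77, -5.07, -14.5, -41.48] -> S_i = -0.62*2.86^i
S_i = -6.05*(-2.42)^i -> [-6.05, 14.64, -35.43, 85.74, -207.5]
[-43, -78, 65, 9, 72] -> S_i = Random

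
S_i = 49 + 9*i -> [49, 58, 67, 76, 85]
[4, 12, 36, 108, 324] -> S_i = 4*3^i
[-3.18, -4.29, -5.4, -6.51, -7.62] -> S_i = -3.18 + -1.11*i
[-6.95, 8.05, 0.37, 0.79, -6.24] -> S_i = Random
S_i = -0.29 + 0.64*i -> [-0.29, 0.35, 0.99, 1.63, 2.27]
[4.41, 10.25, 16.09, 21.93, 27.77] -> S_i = 4.41 + 5.84*i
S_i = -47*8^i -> [-47, -376, -3008, -24064, -192512]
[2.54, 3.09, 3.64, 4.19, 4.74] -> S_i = 2.54 + 0.55*i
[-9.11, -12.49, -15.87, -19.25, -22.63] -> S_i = -9.11 + -3.38*i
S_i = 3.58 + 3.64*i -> [3.58, 7.22, 10.86, 14.5, 18.14]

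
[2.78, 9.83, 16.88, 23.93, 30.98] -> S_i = 2.78 + 7.05*i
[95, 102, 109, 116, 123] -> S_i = 95 + 7*i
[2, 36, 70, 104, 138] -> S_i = 2 + 34*i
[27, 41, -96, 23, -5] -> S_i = Random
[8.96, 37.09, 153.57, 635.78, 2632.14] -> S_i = 8.96*4.14^i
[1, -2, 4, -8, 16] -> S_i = 1*-2^i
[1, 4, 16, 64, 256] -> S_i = 1*4^i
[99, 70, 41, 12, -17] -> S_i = 99 + -29*i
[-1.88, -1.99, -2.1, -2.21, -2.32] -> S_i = -1.88 + -0.11*i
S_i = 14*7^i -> [14, 98, 686, 4802, 33614]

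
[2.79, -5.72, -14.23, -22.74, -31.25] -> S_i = 2.79 + -8.51*i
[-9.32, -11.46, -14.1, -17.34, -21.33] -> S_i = -9.32*1.23^i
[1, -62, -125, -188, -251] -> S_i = 1 + -63*i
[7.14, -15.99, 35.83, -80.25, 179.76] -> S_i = 7.14*(-2.24)^i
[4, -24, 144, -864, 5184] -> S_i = 4*-6^i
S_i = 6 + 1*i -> [6, 7, 8, 9, 10]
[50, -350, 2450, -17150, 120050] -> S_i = 50*-7^i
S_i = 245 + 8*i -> [245, 253, 261, 269, 277]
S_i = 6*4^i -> [6, 24, 96, 384, 1536]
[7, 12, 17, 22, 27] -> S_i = 7 + 5*i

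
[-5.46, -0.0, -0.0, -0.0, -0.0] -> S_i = -5.46*0.00^i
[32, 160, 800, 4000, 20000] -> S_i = 32*5^i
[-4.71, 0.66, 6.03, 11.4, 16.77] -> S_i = -4.71 + 5.37*i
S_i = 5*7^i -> [5, 35, 245, 1715, 12005]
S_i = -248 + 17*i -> [-248, -231, -214, -197, -180]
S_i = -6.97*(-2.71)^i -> [-6.97, 18.89, -51.19, 138.72, -375.93]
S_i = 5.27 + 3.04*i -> [5.27, 8.31, 11.35, 14.39, 17.43]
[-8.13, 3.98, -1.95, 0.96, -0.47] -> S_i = -8.13*(-0.49)^i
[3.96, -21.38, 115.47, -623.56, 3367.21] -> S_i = 3.96*(-5.40)^i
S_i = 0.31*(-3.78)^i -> [0.31, -1.17, 4.43, -16.74, 63.29]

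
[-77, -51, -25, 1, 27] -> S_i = -77 + 26*i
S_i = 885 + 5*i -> [885, 890, 895, 900, 905]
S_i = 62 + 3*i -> [62, 65, 68, 71, 74]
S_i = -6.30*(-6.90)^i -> [-6.3, 43.47, -299.94, 2069.61, -14280.29]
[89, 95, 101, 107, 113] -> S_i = 89 + 6*i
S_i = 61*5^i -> [61, 305, 1525, 7625, 38125]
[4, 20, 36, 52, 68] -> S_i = 4 + 16*i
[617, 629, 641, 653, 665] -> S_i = 617 + 12*i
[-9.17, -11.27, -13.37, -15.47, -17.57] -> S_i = -9.17 + -2.10*i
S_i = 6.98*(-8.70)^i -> [6.98, -60.73, 528.32, -4596.35, 39988.25]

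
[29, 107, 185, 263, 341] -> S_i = 29 + 78*i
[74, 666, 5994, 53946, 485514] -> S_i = 74*9^i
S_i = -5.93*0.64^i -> [-5.93, -3.8, -2.43, -1.55, -0.99]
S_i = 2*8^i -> [2, 16, 128, 1024, 8192]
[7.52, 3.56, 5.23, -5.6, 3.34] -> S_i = Random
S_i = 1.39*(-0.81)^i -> [1.39, -1.13, 0.91, -0.74, 0.6]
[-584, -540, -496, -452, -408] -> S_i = -584 + 44*i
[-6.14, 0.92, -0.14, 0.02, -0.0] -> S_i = -6.14*(-0.15)^i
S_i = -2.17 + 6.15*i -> [-2.17, 3.98, 10.13, 16.28, 22.43]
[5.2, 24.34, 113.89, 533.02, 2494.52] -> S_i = 5.20*4.68^i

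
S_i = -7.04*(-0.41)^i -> [-7.04, 2.89, -1.18, 0.49, -0.2]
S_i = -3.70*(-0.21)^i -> [-3.7, 0.78, -0.16, 0.03, -0.01]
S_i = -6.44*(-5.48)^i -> [-6.44, 35.29, -193.4, 1059.81, -5807.75]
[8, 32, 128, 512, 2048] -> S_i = 8*4^i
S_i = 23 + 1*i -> [23, 24, 25, 26, 27]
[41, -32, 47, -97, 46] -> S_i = Random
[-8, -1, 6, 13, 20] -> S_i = -8 + 7*i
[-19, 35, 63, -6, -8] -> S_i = Random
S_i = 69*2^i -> [69, 138, 276, 552, 1104]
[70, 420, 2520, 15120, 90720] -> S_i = 70*6^i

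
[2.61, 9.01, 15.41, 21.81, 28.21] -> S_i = 2.61 + 6.40*i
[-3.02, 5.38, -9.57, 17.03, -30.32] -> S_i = -3.02*(-1.78)^i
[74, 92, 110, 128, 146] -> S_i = 74 + 18*i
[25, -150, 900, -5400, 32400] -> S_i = 25*-6^i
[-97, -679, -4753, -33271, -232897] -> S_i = -97*7^i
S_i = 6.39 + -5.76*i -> [6.39, 0.63, -5.13, -10.89, -16.65]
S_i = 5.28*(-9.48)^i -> [5.28, -50.05, 474.52, -4498.41, 42644.92]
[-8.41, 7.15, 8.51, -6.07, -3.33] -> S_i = Random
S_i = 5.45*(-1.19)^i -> [5.45, -6.49, 7.72, -9.18, 10.93]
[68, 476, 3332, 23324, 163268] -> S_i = 68*7^i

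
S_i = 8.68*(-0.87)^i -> [8.68, -7.55, 6.57, -5.72, 4.97]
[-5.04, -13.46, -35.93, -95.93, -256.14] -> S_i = -5.04*2.67^i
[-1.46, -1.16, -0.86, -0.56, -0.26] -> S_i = -1.46 + 0.30*i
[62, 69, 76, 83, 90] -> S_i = 62 + 7*i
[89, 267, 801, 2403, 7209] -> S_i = 89*3^i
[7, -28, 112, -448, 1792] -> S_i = 7*-4^i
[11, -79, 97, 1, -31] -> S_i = Random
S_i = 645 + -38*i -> [645, 607, 569, 531, 493]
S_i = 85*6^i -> [85, 510, 3060, 18360, 110160]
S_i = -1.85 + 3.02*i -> [-1.85, 1.17, 4.19, 7.21, 10.23]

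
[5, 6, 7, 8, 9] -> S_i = 5 + 1*i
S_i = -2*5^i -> [-2, -10, -50, -250, -1250]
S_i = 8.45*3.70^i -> [8.45, 31.26, 115.68, 428.02, 1583.67]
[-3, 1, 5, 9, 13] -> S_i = -3 + 4*i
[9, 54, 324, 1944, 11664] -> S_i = 9*6^i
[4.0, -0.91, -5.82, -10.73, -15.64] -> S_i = 4.00 + -4.91*i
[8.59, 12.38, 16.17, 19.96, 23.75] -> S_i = 8.59 + 3.79*i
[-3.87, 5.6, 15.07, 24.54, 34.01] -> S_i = -3.87 + 9.47*i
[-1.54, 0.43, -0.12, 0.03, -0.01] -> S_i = -1.54*(-0.28)^i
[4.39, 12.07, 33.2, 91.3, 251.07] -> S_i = 4.39*2.75^i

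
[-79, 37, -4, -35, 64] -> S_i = Random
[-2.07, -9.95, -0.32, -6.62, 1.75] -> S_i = Random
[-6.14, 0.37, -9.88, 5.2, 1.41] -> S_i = Random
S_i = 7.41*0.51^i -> [7.41, 3.78, 1.93, 0.98, 0.5]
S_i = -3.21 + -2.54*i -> [-3.21, -5.75, -8.29, -10.83, -13.37]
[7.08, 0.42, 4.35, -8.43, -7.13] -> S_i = Random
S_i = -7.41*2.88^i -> [-7.41, -21.34, -61.46, -177.01, -509.79]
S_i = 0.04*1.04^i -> [0.04, 0.04, 0.04, 0.04, 0.05]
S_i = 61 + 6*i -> [61, 67, 73, 79, 85]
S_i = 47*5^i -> [47, 235, 1175, 5875, 29375]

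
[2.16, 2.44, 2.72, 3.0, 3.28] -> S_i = 2.16 + 0.28*i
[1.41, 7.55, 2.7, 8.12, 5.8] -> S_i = Random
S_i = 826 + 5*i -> [826, 831, 836, 841, 846]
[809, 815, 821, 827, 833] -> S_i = 809 + 6*i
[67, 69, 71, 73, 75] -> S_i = 67 + 2*i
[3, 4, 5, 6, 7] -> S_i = 3 + 1*i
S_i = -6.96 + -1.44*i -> [-6.96, -8.4, -9.84, -11.28, -12.72]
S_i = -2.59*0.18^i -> [-2.59, -0.47, -0.08, -0.02, -0.0]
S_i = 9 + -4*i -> [9, 5, 1, -3, -7]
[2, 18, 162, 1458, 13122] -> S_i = 2*9^i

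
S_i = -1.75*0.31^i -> [-1.75, -0.54, -0.17, -0.05, -0.02]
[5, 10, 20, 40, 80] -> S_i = 5*2^i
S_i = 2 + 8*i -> [2, 10, 18, 26, 34]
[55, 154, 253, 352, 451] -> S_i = 55 + 99*i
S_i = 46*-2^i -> [46, -92, 184, -368, 736]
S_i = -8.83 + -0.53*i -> [-8.83, -9.36, -9.89, -10.42, -10.95]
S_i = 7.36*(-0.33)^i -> [7.36, -2.43, 0.8, -0.26, 0.09]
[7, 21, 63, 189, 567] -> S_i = 7*3^i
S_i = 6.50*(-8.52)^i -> [6.5, -55.38, 471.84, -4020.06, 34250.88]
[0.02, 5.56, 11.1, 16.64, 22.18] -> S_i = 0.02 + 5.54*i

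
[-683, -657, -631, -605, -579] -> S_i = -683 + 26*i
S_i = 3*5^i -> [3, 15, 75, 375, 1875]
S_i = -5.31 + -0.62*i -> [-5.31, -5.93, -6.55, -7.17, -7.79]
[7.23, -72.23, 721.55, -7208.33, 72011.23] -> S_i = 7.23*(-9.99)^i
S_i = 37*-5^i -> [37, -185, 925, -4625, 23125]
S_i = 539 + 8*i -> [539, 547, 555, 563, 571]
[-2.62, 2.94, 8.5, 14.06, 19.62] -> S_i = -2.62 + 5.56*i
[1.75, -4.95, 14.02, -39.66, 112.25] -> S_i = 1.75*(-2.83)^i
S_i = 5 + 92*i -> [5, 97, 189, 281, 373]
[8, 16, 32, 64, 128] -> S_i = 8*2^i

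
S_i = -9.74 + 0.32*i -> [-9.74, -9.42, -9.1, -8.78, -8.46]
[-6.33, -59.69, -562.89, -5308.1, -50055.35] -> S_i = -6.33*9.43^i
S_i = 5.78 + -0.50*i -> [5.78, 5.28, 4.78, 4.28, 3.78]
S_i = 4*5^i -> [4, 20, 100, 500, 2500]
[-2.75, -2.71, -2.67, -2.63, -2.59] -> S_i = -2.75 + 0.04*i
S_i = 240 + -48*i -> [240, 192, 144, 96, 48]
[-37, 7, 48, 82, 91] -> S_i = Random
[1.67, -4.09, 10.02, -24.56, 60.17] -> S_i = 1.67*(-2.45)^i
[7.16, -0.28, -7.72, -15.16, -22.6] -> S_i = 7.16 + -7.44*i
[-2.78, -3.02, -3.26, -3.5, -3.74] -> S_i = -2.78 + -0.24*i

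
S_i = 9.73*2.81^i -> [9.73, 27.34, 76.83, 215.89, 606.65]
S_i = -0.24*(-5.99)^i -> [-0.24, 1.44, -8.61, 51.58, -308.97]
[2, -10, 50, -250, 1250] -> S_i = 2*-5^i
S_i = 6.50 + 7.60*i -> [6.5, 14.1, 21.7, 29.3, 36.9]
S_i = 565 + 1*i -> [565, 566, 567, 568, 569]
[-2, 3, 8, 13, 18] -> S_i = -2 + 5*i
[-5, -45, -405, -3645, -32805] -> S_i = -5*9^i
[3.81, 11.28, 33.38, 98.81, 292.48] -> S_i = 3.81*2.96^i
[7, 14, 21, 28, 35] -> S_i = 7 + 7*i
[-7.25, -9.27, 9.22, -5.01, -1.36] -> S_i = Random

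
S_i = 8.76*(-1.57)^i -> [8.76, -13.75, 21.59, -33.9, 53.22]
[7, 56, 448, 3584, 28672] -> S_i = 7*8^i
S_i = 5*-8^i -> [5, -40, 320, -2560, 20480]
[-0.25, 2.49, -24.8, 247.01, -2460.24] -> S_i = -0.25*(-9.96)^i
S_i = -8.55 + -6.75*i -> [-8.55, -15.3, -22.05, -28.8, -35.55]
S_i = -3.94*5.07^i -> [-3.94, -19.98, -101.28, -513.48, -2603.32]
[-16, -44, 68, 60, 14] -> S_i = Random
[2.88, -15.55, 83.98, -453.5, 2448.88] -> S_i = 2.88*(-5.40)^i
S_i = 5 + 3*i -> [5, 8, 11, 14, 17]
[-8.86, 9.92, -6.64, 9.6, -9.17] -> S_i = Random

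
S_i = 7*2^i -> [7, 14, 28, 56, 112]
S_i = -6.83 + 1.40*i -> [-6.83, -5.43, -4.03, -2.63, -1.23]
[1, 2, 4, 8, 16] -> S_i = 1*2^i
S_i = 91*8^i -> [91, 728, 5824, 46592, 372736]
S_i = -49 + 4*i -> [-49, -45, -41, -37, -33]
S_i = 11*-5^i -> [11, -55, 275, -1375, 6875]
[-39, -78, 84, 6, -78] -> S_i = Random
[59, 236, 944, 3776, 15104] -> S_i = 59*4^i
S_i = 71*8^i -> [71, 568, 4544, 36352, 290816]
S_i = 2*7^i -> [2, 14, 98, 686, 4802]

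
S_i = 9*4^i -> [9, 36, 144, 576, 2304]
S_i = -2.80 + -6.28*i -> [-2.8, -9.08, -15.36, -21.64, -27.92]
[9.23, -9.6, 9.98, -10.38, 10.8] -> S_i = 9.23*(-1.04)^i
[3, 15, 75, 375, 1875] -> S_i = 3*5^i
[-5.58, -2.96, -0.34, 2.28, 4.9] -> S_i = -5.58 + 2.62*i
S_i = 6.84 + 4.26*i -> [6.84, 11.1, 15.36, 19.62, 23.88]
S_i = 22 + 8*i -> [22, 30, 38, 46, 54]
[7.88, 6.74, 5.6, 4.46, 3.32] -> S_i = 7.88 + -1.14*i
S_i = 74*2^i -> [74, 148, 296, 592, 1184]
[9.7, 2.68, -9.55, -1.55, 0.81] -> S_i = Random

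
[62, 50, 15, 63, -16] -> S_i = Random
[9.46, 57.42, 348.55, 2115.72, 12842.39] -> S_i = 9.46*6.07^i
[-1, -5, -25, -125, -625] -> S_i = -1*5^i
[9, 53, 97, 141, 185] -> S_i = 9 + 44*i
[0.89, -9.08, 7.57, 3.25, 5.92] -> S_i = Random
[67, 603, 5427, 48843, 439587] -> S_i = 67*9^i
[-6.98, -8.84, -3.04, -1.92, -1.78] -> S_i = Random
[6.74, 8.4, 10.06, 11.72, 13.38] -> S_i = 6.74 + 1.66*i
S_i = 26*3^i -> [26, 78, 234, 702, 2106]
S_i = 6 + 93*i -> [6, 99, 192, 285, 378]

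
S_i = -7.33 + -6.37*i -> [-7.33, -13.7, -20.07, -26.44, -32.81]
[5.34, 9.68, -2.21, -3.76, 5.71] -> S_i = Random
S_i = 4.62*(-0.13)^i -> [4.62, -0.6, 0.08, -0.01, 0.0]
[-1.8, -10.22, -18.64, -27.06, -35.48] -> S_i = -1.80 + -8.42*i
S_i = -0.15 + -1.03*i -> [-0.15, -1.18, -2.21, -3.24, -4.27]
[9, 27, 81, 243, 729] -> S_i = 9*3^i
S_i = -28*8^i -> [-28, -224, -1792, -14336, -114688]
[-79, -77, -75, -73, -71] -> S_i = -79 + 2*i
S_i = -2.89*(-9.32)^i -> [-2.89, 26.93, -251.03, 2339.62, -21805.27]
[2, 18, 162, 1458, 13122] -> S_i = 2*9^i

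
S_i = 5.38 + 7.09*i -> [5.38, 12.47, 19.56, 26.65, 33.74]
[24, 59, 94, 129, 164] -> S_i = 24 + 35*i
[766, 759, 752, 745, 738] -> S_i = 766 + -7*i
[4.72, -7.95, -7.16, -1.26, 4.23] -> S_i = Random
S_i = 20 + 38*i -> [20, 58, 96, 134, 172]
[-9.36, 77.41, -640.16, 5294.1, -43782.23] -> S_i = -9.36*(-8.27)^i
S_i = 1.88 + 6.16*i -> [1.88, 8.04, 14.2, 20.36, 26.52]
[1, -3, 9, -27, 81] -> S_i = 1*-3^i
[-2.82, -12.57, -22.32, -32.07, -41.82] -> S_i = -2.82 + -9.75*i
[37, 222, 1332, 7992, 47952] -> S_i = 37*6^i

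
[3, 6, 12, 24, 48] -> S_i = 3*2^i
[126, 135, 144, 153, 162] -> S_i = 126 + 9*i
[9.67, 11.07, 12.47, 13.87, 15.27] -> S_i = 9.67 + 1.40*i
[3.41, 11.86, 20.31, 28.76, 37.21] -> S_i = 3.41 + 8.45*i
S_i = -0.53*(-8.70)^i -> [-0.53, 4.61, -40.12, 349.01, -3036.36]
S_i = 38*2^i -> [38, 76, 152, 304, 608]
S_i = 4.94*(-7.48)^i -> [4.94, -36.95, 276.39, -2067.43, 15464.41]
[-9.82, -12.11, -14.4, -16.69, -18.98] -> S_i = -9.82 + -2.29*i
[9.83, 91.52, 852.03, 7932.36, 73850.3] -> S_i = 9.83*9.31^i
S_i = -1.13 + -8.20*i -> [-1.13, -9.33, -17.53, -25.73, -33.93]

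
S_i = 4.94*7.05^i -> [4.94, 34.83, 245.53, 1730.99, 12203.47]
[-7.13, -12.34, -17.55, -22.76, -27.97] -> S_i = -7.13 + -5.21*i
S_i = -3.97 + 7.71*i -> [-3.97, 3.74, 11.45, 19.16, 26.87]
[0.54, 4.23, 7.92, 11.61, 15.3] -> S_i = 0.54 + 3.69*i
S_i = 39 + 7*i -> [39, 46, 53, 60, 67]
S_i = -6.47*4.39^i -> [-6.47, -28.4, -124.69, -547.39, -2403.05]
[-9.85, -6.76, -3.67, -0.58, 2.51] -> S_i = -9.85 + 3.09*i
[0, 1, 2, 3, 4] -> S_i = 0 + 1*i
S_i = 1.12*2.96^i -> [1.12, 3.32, 9.81, 29.05, 85.98]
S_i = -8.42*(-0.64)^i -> [-8.42, 5.39, -3.45, 2.21, -1.41]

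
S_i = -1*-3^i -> [-1, 3, -9, 27, -81]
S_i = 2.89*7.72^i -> [2.89, 22.31, 172.24, 1329.69, 10265.19]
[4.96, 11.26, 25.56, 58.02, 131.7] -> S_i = 4.96*2.27^i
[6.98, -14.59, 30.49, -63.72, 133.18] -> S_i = 6.98*(-2.09)^i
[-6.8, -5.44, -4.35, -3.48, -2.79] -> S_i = -6.80*0.80^i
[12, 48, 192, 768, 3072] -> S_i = 12*4^i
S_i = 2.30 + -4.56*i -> [2.3, -2.26, -6.82, -11.38, -15.94]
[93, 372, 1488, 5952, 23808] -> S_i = 93*4^i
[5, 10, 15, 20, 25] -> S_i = 5 + 5*i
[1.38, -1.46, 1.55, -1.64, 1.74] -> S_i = 1.38*(-1.06)^i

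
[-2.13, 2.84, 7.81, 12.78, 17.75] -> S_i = -2.13 + 4.97*i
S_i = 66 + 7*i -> [66, 73, 80, 87, 94]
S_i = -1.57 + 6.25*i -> [-1.57, 4.68, 10.93, 17.18, 23.43]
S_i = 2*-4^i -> [2, -8, 32, -128, 512]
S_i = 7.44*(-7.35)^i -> [7.44, -54.68, 401.93, -2954.17, 21713.12]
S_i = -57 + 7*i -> [-57, -50, -43, -36, -29]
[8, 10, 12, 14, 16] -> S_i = 8 + 2*i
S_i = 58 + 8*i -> [58, 66, 74, 82, 90]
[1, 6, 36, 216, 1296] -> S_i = 1*6^i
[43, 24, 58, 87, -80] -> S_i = Random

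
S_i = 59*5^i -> [59, 295, 1475, 7375, 36875]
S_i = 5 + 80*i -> [5, 85, 165, 245, 325]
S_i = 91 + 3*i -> [91, 94, 97, 100, 103]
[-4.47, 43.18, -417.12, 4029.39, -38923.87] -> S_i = -4.47*(-9.66)^i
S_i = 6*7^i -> [6, 42, 294, 2058, 14406]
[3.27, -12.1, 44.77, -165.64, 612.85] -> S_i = 3.27*(-3.70)^i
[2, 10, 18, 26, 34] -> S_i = 2 + 8*i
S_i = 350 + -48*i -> [350, 302, 254, 206, 158]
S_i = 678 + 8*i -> [678, 686, 694, 702, 710]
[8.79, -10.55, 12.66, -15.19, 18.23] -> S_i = 8.79*(-1.20)^i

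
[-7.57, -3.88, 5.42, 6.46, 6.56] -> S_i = Random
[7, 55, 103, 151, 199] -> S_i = 7 + 48*i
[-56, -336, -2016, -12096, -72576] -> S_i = -56*6^i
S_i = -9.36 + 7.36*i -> [-9.36, -2.0, 5.36, 12.72, 20.08]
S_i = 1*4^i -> [1, 4, 16, 64, 256]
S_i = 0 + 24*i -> [0, 24, 48, 72, 96]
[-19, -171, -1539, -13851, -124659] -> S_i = -19*9^i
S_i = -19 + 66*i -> [-19, 47, 113, 179, 245]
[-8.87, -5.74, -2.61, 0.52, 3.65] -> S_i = -8.87 + 3.13*i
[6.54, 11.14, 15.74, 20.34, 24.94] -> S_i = 6.54 + 4.60*i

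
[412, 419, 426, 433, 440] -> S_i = 412 + 7*i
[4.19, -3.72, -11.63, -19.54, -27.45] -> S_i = 4.19 + -7.91*i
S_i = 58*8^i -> [58, 464, 3712, 29696, 237568]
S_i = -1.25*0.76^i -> [-1.25, -0.95, -0.72, -0.55, -0.42]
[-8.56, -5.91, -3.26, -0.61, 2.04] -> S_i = -8.56 + 2.65*i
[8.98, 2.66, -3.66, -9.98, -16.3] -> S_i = 8.98 + -6.32*i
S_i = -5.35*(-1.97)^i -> [-5.35, 10.54, -20.76, 40.9, -80.58]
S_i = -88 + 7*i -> [-88, -81, -74, -67, -60]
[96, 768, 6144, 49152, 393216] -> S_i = 96*8^i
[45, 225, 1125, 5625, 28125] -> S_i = 45*5^i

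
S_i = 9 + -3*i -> [9, 6, 3, 0, -3]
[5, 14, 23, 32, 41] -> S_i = 5 + 9*i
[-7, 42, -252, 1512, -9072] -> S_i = -7*-6^i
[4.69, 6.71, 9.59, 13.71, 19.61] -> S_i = 4.69*1.43^i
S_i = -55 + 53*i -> [-55, -2, 51, 104, 157]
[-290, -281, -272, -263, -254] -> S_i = -290 + 9*i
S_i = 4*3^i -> [4, 12, 36, 108, 324]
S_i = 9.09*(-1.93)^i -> [9.09, -17.54, 33.86, -65.35, 126.12]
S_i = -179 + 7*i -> [-179, -172, -165, -158, -151]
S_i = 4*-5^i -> [4, -20, 100, -500, 2500]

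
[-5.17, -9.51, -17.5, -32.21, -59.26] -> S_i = -5.17*1.84^i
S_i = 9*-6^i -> [9, -54, 324, -1944, 11664]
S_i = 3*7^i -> [3, 21, 147, 1029, 7203]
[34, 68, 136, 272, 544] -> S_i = 34*2^i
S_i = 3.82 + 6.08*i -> [3.82, 9.9, 15.98, 22.06, 28.14]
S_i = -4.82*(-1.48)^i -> [-4.82, 7.13, -10.56, 15.63, -23.13]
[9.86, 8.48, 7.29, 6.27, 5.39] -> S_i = 9.86*0.86^i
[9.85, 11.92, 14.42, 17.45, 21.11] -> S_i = 9.85*1.21^i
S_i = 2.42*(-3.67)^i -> [2.42, -8.88, 32.59, -119.62, 439.02]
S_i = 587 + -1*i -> [587, 586, 585, 584, 583]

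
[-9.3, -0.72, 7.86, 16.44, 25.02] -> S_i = -9.30 + 8.58*i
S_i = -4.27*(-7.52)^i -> [-4.27, 32.11, -241.47, 1815.86, -13655.24]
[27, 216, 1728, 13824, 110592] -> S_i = 27*8^i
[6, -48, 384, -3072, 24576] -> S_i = 6*-8^i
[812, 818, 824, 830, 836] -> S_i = 812 + 6*i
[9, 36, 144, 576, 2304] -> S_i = 9*4^i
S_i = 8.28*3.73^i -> [8.28, 30.88, 115.2, 429.69, 1602.75]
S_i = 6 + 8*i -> [6, 14, 22, 30, 38]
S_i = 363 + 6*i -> [363, 369, 375, 381, 387]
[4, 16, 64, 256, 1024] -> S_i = 4*4^i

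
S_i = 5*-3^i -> [5, -15, 45, -135, 405]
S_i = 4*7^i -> [4, 28, 196, 1372, 9604]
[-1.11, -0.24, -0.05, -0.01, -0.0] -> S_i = -1.11*0.22^i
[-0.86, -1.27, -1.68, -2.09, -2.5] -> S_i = -0.86 + -0.41*i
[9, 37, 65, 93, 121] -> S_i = 9 + 28*i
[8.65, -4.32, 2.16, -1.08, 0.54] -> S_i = 8.65*(-0.50)^i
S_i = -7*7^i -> [-7, -49, -343, -2401, -16807]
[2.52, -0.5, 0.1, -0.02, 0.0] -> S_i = 2.52*(-0.20)^i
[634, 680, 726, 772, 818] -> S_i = 634 + 46*i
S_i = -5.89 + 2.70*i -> [-5.89, -3.19, -0.49, 2.21, 4.91]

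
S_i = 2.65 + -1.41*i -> [2.65, 1.24, -0.17, -1.58, -2.99]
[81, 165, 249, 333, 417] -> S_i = 81 + 84*i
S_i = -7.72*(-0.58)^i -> [-7.72, 4.48, -2.6, 1.51, -0.87]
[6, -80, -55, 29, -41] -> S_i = Random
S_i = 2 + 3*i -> [2, 5, 8, 11, 14]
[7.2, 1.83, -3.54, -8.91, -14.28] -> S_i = 7.20 + -5.37*i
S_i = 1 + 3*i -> [1, 4, 7, 10, 13]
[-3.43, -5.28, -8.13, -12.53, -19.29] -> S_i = -3.43*1.54^i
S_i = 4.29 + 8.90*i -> [4.29, 13.19, 22.09, 30.99, 39.89]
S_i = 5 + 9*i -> [5, 14, 23, 32, 41]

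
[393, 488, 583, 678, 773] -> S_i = 393 + 95*i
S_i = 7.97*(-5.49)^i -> [7.97, -43.76, 240.22, -1318.79, 7240.15]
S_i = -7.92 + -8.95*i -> [-7.92, -16.87, -25.82, -34.77, -43.72]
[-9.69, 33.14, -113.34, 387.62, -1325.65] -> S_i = -9.69*(-3.42)^i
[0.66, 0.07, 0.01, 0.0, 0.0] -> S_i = 0.66*0.11^i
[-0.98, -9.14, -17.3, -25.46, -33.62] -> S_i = -0.98 + -8.16*i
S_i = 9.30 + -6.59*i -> [9.3, 2.71, -3.88, -10.47, -17.06]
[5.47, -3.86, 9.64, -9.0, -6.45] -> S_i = Random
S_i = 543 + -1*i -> [543, 542, 541, 540, 539]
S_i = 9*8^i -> [9, 72, 576, 4608, 36864]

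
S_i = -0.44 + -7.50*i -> [-0.44, -7.94, -15.44, -22.94, -30.44]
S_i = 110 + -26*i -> [110, 84, 58, 32, 6]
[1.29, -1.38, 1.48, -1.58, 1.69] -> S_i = 1.29*(-1.07)^i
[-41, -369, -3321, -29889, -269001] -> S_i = -41*9^i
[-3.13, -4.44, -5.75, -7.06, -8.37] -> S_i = -3.13 + -1.31*i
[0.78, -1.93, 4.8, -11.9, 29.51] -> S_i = 0.78*(-2.48)^i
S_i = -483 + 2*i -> [-483, -481, -479, -477, -475]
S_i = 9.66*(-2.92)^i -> [9.66, -28.21, 82.37, -240.51, 702.28]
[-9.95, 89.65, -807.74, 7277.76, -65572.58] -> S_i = -9.95*(-9.01)^i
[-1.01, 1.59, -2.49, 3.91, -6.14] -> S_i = -1.01*(-1.57)^i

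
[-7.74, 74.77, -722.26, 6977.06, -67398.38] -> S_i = -7.74*(-9.66)^i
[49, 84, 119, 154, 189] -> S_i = 49 + 35*i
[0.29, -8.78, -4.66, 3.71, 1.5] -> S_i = Random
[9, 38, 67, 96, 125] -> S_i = 9 + 29*i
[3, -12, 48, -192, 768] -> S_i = 3*-4^i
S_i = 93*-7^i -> [93, -651, 4557, -31899, 223293]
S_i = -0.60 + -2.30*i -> [-0.6, -2.9, -5.2, -7.5, -9.8]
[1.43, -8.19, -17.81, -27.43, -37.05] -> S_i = 1.43 + -9.62*i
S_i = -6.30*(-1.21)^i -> [-6.3, 7.62, -9.22, 11.16, -13.5]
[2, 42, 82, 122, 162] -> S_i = 2 + 40*i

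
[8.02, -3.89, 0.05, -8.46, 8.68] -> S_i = Random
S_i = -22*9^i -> [-22, -198, -1782, -16038, -144342]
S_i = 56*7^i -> [56, 392, 2744, 19208, 134456]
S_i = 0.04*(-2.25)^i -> [0.04, -0.09, 0.2, -0.46, 1.03]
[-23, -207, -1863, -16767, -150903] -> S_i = -23*9^i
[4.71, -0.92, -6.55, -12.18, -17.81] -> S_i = 4.71 + -5.63*i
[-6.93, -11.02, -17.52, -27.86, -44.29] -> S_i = -6.93*1.59^i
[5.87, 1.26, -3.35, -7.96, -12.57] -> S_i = 5.87 + -4.61*i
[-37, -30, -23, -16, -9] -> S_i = -37 + 7*i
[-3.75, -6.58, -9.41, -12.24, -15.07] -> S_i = -3.75 + -2.83*i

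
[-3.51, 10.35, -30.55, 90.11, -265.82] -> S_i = -3.51*(-2.95)^i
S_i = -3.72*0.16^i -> [-3.72, -0.6, -0.1, -0.02, -0.0]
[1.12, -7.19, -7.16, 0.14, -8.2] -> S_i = Random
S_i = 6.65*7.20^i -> [6.65, 47.88, 344.74, 2482.1, 17871.11]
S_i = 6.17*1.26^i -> [6.17, 7.77, 9.8, 12.34, 15.55]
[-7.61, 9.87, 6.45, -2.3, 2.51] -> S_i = Random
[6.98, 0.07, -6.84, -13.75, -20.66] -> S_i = 6.98 + -6.91*i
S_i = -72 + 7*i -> [-72, -65, -58, -51, -44]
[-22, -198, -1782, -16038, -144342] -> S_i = -22*9^i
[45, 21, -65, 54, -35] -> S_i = Random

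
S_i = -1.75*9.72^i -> [-1.75, -17.01, -165.34, -1607.08, -15620.79]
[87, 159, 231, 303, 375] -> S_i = 87 + 72*i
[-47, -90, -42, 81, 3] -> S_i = Random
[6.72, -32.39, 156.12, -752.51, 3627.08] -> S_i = 6.72*(-4.82)^i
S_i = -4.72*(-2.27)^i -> [-4.72, 10.71, -24.32, 55.21, -125.33]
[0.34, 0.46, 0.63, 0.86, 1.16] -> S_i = 0.34*1.36^i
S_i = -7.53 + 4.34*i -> [-7.53, -3.19, 1.15, 5.49, 9.83]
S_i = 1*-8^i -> [1, -8, 64, -512, 4096]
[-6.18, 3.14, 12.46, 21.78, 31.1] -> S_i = -6.18 + 9.32*i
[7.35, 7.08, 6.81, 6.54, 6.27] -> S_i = 7.35 + -0.27*i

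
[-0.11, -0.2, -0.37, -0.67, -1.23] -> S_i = -0.11*1.83^i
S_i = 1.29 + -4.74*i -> [1.29, -3.45, -8.19, -12.93, -17.67]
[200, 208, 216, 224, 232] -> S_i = 200 + 8*i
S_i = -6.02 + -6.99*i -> [-6.02, -13.01, -20.0, -26.99, -33.98]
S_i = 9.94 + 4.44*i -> [9.94, 14.38, 18.82, 23.26, 27.7]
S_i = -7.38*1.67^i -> [-7.38, -12.32, -20.58, -34.37, -57.4]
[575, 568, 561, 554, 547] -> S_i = 575 + -7*i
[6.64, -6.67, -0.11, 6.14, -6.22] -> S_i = Random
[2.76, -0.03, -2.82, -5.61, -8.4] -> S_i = 2.76 + -2.79*i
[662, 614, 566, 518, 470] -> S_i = 662 + -48*i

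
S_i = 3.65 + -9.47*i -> [3.65, -5.82, -15.29, -24.76, -34.23]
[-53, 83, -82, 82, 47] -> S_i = Random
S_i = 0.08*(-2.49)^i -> [0.08, -0.2, 0.5, -1.24, 3.08]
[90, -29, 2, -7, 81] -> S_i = Random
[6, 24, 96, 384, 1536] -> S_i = 6*4^i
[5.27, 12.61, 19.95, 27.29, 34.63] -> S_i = 5.27 + 7.34*i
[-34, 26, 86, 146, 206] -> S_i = -34 + 60*i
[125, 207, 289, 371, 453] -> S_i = 125 + 82*i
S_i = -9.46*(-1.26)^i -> [-9.46, 11.92, -15.02, 18.92, -23.84]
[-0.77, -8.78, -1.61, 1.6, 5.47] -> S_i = Random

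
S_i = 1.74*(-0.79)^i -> [1.74, -1.37, 1.09, -0.86, 0.68]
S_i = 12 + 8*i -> [12, 20, 28, 36, 44]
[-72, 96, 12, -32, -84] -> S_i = Random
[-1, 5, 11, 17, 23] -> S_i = -1 + 6*i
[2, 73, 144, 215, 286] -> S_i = 2 + 71*i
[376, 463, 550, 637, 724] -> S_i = 376 + 87*i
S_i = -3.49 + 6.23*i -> [-3.49, 2.74, 8.97, 15.2, 21.43]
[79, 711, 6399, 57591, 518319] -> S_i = 79*9^i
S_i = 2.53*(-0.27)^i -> [2.53, -0.68, 0.18, -0.05, 0.01]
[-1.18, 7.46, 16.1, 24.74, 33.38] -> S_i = -1.18 + 8.64*i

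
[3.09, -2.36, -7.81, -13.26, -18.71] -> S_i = 3.09 + -5.45*i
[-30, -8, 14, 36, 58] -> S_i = -30 + 22*i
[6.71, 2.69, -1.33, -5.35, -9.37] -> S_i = 6.71 + -4.02*i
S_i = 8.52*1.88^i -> [8.52, 16.02, 30.11, 56.61, 106.43]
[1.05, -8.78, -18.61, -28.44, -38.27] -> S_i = 1.05 + -9.83*i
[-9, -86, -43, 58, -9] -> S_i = Random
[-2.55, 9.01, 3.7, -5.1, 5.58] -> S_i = Random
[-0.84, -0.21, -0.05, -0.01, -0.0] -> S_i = -0.84*0.25^i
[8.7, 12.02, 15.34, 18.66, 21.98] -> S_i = 8.70 + 3.32*i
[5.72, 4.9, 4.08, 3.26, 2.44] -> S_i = 5.72 + -0.82*i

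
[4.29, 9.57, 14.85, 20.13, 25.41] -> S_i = 4.29 + 5.28*i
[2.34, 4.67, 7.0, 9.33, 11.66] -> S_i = 2.34 + 2.33*i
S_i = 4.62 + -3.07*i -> [4.62, 1.55, -1.52, -4.59, -7.66]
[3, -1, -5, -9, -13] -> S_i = 3 + -4*i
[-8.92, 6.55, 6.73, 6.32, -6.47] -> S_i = Random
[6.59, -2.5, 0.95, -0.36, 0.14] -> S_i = 6.59*(-0.38)^i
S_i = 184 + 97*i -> [184, 281, 378, 475, 572]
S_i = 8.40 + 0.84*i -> [8.4, 9.24, 10.08, 10.92, 11.76]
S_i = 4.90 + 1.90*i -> [4.9, 6.8, 8.7, 10.6, 12.5]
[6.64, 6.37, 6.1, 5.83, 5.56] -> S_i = 6.64 + -0.27*i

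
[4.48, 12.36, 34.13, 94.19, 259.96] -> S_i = 4.48*2.76^i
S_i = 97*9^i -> [97, 873, 7857, 70713, 636417]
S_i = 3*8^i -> [3, 24, 192, 1536, 12288]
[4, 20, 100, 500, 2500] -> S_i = 4*5^i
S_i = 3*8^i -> [3, 24, 192, 1536, 12288]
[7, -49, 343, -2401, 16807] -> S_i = 7*-7^i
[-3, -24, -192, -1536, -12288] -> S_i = -3*8^i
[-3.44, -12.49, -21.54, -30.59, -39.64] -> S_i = -3.44 + -9.05*i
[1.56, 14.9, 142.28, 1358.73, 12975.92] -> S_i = 1.56*9.55^i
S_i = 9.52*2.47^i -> [9.52, 23.51, 58.08, 143.46, 354.34]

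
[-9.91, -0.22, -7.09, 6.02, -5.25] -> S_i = Random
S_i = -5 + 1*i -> [-5, -4, -3, -2, -1]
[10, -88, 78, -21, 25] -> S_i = Random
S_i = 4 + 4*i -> [4, 8, 12, 16, 20]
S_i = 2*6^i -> [2, 12, 72, 432, 2592]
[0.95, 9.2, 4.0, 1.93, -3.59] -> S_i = Random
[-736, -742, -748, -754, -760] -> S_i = -736 + -6*i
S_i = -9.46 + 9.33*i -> [-9.46, -0.13, 9.2, 18.53, 27.86]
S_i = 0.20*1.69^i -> [0.2, 0.34, 0.57, 0.97, 1.63]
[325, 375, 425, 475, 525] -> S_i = 325 + 50*i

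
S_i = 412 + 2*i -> [412, 414, 416, 418, 420]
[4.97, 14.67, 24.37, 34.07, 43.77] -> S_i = 4.97 + 9.70*i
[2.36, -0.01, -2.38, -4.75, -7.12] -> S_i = 2.36 + -2.37*i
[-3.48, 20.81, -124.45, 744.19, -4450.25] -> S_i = -3.48*(-5.98)^i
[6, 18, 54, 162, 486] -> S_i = 6*3^i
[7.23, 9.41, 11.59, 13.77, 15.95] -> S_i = 7.23 + 2.18*i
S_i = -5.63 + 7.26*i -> [-5.63, 1.63, 8.89, 16.15, 23.41]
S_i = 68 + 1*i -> [68, 69, 70, 71, 72]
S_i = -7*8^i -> [-7, -56, -448, -3584, -28672]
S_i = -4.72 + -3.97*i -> [-4.72, -8.69, -12.66, -16.63, -20.6]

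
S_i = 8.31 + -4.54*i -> [8.31, 3.77, -0.77, -5.31, -9.85]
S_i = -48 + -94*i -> [-48, -142, -236, -330, -424]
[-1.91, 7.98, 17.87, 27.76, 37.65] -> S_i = -1.91 + 9.89*i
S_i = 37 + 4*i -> [37, 41, 45, 49, 53]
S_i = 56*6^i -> [56, 336, 2016, 12096, 72576]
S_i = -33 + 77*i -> [-33, 44, 121, 198, 275]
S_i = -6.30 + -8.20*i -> [-6.3, -14.5, -22.7, -30.9, -39.1]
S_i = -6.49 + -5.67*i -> [-6.49, -12.16, -17.83, -23.5, -29.17]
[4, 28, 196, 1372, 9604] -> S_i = 4*7^i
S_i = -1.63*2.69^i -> [-1.63, -4.38, -11.79, -31.73, -85.35]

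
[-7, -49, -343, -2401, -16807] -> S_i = -7*7^i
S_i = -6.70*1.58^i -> [-6.7, -10.59, -16.73, -26.43, -41.75]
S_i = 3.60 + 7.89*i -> [3.6, 11.49, 19.38, 27.27, 35.16]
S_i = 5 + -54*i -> [5, -49, -103, -157, -211]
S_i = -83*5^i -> [-83, -415, -2075, -10375, -51875]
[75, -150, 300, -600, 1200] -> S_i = 75*-2^i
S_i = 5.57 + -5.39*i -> [5.57, 0.18, -5.21, -10.6, -15.99]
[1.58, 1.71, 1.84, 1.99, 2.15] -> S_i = 1.58*1.08^i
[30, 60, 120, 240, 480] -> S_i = 30*2^i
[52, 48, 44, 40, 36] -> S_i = 52 + -4*i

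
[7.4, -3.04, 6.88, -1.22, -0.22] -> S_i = Random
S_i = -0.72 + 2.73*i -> [-0.72, 2.01, 4.74, 7.47, 10.2]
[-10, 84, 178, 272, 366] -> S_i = -10 + 94*i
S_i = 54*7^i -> [54, 378, 2646, 18522, 129654]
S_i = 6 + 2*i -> [6, 8, 10, 12, 14]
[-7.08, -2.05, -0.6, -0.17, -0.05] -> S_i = -7.08*0.29^i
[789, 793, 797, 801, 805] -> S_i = 789 + 4*i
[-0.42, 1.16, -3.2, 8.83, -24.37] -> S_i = -0.42*(-2.76)^i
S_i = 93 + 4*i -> [93, 97, 101, 105, 109]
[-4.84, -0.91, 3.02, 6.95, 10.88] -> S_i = -4.84 + 3.93*i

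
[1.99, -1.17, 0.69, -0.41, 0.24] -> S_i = 1.99*(-0.59)^i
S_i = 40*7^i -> [40, 280, 1960, 13720, 96040]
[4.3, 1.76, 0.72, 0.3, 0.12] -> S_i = 4.30*0.41^i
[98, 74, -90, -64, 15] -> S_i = Random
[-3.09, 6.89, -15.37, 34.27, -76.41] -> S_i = -3.09*(-2.23)^i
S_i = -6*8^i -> [-6, -48, -384, -3072, -24576]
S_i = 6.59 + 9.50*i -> [6.59, 16.09, 25.59, 35.09, 44.59]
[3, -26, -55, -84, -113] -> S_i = 3 + -29*i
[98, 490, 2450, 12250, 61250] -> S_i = 98*5^i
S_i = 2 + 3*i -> [2, 5, 8, 11, 14]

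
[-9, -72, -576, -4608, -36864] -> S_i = -9*8^i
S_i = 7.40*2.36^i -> [7.4, 17.46, 41.22, 97.27, 229.55]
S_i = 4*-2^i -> [4, -8, 16, -32, 64]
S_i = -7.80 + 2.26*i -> [-7.8, -5.54, -3.28, -1.02, 1.24]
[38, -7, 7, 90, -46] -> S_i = Random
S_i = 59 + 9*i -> [59, 68, 77, 86, 95]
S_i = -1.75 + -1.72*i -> [-1.75, -3.47, -5.19, -6.91, -8.63]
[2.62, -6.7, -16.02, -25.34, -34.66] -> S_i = 2.62 + -9.32*i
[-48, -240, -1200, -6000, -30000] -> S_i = -48*5^i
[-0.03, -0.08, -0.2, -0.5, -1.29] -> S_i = -0.03*2.56^i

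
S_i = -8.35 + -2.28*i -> [-8.35, -10.63, -12.91, -15.19, -17.47]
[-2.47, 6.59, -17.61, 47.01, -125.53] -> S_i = -2.47*(-2.67)^i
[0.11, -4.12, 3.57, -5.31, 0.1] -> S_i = Random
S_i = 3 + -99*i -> [3, -96, -195, -294, -393]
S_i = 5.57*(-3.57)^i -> [5.57, -19.88, 70.99, -253.43, 904.75]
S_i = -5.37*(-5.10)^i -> [-5.37, 27.39, -139.67, 712.34, -3632.91]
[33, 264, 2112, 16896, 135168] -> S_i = 33*8^i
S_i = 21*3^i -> [21, 63, 189, 567, 1701]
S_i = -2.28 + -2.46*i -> [-2.28, -4.74, -7.2, -9.66, -12.12]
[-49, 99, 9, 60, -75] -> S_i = Random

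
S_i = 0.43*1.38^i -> [0.43, 0.59, 0.82, 1.13, 1.56]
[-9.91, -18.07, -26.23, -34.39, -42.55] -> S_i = -9.91 + -8.16*i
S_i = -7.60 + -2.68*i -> [-7.6, -10.28, -12.96, -15.64, -18.32]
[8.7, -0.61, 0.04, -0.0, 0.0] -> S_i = 8.70*(-0.07)^i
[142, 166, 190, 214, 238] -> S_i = 142 + 24*i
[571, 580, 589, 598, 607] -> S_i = 571 + 9*i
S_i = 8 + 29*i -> [8, 37, 66, 95, 124]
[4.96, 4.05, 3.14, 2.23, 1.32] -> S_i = 4.96 + -0.91*i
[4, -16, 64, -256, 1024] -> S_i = 4*-4^i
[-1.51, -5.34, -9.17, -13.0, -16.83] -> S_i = -1.51 + -3.83*i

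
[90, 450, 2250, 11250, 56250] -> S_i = 90*5^i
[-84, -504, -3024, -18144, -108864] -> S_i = -84*6^i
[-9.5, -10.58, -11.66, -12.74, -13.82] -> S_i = -9.50 + -1.08*i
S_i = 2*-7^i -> [2, -14, 98, -686, 4802]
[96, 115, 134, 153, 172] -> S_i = 96 + 19*i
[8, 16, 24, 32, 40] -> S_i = 8 + 8*i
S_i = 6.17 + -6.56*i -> [6.17, -0.39, -6.95, -13.51, -20.07]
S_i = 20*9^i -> [20, 180, 1620, 14580, 131220]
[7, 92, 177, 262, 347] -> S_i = 7 + 85*i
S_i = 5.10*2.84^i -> [5.1, 14.48, 41.13, 116.82, 331.77]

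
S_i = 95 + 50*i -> [95, 145, 195, 245, 295]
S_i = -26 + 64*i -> [-26, 38, 102, 166, 230]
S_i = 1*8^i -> [1, 8, 64, 512, 4096]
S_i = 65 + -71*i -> [65, -6, -77, -148, -219]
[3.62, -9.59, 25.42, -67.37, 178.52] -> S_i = 3.62*(-2.65)^i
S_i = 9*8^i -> [9, 72, 576, 4608, 36864]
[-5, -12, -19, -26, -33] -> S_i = -5 + -7*i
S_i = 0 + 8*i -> [0, 8, 16, 24, 32]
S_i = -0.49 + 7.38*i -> [-0.49, 6.89, 14.27, 21.65, 29.03]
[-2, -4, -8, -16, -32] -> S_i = -2*2^i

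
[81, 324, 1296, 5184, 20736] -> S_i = 81*4^i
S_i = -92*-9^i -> [-92, 828, -7452, 67068, -603612]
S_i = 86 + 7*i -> [86, 93, 100, 107, 114]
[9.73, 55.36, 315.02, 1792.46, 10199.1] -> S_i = 9.73*5.69^i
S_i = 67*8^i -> [67, 536, 4288, 34304, 274432]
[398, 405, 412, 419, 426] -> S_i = 398 + 7*i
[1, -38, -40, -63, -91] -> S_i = Random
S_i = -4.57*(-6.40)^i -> [-4.57, 29.25, -187.19, 1198.0, -7667.19]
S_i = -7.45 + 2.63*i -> [-7.45, -4.82, -2.19, 0.44, 3.07]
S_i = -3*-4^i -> [-3, 12, -48, 192, -768]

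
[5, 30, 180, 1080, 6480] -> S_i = 5*6^i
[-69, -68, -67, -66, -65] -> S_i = -69 + 1*i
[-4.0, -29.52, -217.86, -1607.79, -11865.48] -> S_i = -4.00*7.38^i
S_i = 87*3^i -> [87, 261, 783, 2349, 7047]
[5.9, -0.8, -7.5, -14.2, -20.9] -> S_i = 5.90 + -6.70*i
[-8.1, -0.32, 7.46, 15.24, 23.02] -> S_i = -8.10 + 7.78*i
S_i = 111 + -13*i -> [111, 98, 85, 72, 59]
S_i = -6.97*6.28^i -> [-6.97, -43.77, -274.89, -1726.28, -10841.05]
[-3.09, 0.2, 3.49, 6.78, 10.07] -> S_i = -3.09 + 3.29*i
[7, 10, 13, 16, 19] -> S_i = 7 + 3*i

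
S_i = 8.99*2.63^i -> [8.99, 23.64, 62.18, 163.54, 430.11]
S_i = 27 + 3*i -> [27, 30, 33, 36, 39]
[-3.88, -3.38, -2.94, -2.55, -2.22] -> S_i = -3.88*0.87^i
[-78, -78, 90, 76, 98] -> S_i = Random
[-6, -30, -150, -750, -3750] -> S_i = -6*5^i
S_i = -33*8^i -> [-33, -264, -2112, -16896, -135168]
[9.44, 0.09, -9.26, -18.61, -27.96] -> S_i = 9.44 + -9.35*i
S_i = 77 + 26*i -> [77, 103, 129, 155, 181]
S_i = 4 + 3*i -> [4, 7, 10, 13, 16]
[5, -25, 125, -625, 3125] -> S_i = 5*-5^i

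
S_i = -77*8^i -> [-77, -616, -4928, -39424, -315392]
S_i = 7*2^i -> [7, 14, 28, 56, 112]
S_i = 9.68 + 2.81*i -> [9.68, 12.49, 15.3, 18.11, 20.92]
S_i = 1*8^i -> [1, 8, 64, 512, 4096]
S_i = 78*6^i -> [78, 468, 2808, 16848, 101088]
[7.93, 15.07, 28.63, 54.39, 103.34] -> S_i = 7.93*1.90^i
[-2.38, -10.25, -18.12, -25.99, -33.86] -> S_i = -2.38 + -7.87*i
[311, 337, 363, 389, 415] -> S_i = 311 + 26*i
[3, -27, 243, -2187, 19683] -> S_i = 3*-9^i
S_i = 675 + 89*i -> [675, 764, 853, 942, 1031]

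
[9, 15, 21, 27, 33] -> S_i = 9 + 6*i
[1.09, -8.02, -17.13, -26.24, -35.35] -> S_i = 1.09 + -9.11*i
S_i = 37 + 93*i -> [37, 130, 223, 316, 409]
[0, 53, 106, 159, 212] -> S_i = 0 + 53*i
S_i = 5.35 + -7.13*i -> [5.35, -1.78, -8.91, -16.04, -23.17]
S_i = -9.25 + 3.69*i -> [-9.25, -5.56, -1.87, 1.82, 5.51]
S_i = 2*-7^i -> [2, -14, 98, -686, 4802]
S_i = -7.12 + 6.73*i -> [-7.12, -0.39, 6.34, 13.07, 19.8]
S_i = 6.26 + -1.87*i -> [6.26, 4.39, 2.52, 0.65, -1.22]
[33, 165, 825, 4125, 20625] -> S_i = 33*5^i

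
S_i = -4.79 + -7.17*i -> [-4.79, -11.96, -19.13, -26.3, -33.47]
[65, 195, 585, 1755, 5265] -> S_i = 65*3^i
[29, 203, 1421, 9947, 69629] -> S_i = 29*7^i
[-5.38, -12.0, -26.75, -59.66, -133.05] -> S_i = -5.38*2.23^i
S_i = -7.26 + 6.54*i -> [-7.26, -0.72, 5.82, 12.36, 18.9]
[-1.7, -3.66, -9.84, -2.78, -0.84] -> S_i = Random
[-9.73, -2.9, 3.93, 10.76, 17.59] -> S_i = -9.73 + 6.83*i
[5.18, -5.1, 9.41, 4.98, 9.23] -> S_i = Random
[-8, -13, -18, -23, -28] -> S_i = -8 + -5*i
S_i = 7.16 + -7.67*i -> [7.16, -0.51, -8.18, -15.85, -23.52]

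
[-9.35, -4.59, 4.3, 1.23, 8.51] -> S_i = Random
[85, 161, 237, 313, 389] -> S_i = 85 + 76*i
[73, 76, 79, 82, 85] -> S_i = 73 + 3*i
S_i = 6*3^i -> [6, 18, 54, 162, 486]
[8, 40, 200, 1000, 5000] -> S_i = 8*5^i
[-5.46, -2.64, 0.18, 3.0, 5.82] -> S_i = -5.46 + 2.82*i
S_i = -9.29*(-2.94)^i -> [-9.29, 27.31, -80.3, 236.08, -694.07]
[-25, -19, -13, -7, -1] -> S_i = -25 + 6*i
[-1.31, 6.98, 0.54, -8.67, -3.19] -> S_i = Random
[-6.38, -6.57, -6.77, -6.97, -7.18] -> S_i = -6.38*1.03^i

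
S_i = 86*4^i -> [86, 344, 1376, 5504, 22016]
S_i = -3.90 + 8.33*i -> [-3.9, 4.43, 12.76, 21.09, 29.42]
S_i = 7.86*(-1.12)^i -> [7.86, -8.8, 9.86, -11.04, 12.37]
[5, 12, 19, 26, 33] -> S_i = 5 + 7*i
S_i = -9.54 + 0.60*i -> [-9.54, -8.94, -8.34, -7.74, -7.14]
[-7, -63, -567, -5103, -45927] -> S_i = -7*9^i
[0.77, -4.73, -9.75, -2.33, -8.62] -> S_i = Random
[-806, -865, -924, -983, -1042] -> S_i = -806 + -59*i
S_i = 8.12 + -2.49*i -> [8.12, 5.63, 3.14, 0.65, -1.84]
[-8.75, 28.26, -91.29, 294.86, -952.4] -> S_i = -8.75*(-3.23)^i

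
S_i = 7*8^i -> [7, 56, 448, 3584, 28672]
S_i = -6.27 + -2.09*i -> [-6.27, -8.36, -10.45, -12.54, -14.63]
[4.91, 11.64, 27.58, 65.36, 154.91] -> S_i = 4.91*2.37^i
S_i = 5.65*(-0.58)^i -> [5.65, -3.28, 1.9, -1.1, 0.64]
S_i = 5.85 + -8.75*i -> [5.85, -2.9, -11.65, -20.4, -29.15]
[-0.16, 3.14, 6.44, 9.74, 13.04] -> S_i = -0.16 + 3.30*i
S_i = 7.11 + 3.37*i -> [7.11, 10.48, 13.85, 17.22, 20.59]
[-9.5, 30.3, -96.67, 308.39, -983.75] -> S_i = -9.50*(-3.19)^i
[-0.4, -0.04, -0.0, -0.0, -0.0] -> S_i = -0.40*0.09^i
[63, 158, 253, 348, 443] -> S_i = 63 + 95*i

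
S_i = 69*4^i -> [69, 276, 1104, 4416, 17664]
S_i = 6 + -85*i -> [6, -79, -164, -249, -334]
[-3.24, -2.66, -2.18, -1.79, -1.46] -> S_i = -3.24*0.82^i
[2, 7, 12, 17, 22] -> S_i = 2 + 5*i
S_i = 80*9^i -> [80, 720, 6480, 58320, 524880]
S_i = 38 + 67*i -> [38, 105, 172, 239, 306]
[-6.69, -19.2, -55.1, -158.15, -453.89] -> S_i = -6.69*2.87^i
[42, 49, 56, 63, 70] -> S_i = 42 + 7*i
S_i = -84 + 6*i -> [-84, -78, -72, -66, -60]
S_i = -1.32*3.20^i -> [-1.32, -4.22, -13.52, -43.25, -138.41]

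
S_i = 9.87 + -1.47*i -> [9.87, 8.4, 6.93, 5.46, 3.99]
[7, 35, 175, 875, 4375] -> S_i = 7*5^i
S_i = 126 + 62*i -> [126, 188, 250, 312, 374]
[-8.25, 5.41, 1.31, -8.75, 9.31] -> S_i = Random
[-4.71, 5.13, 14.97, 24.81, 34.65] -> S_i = -4.71 + 9.84*i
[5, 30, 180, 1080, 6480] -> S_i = 5*6^i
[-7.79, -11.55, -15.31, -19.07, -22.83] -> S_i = -7.79 + -3.76*i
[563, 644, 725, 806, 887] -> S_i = 563 + 81*i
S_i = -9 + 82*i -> [-9, 73, 155, 237, 319]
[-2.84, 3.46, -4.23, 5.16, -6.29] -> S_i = -2.84*(-1.22)^i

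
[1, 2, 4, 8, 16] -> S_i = 1*2^i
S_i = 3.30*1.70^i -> [3.3, 5.61, 9.54, 16.21, 27.56]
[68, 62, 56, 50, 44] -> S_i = 68 + -6*i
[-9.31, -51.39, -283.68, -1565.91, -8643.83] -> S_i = -9.31*5.52^i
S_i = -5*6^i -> [-5, -30, -180, -1080, -6480]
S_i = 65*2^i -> [65, 130, 260, 520, 1040]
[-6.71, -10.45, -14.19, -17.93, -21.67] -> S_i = -6.71 + -3.74*i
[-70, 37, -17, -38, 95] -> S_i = Random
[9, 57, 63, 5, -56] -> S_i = Random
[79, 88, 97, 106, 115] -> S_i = 79 + 9*i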